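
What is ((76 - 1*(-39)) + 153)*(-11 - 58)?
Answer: -18492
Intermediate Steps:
((76 - 1*(-39)) + 153)*(-11 - 58) = ((76 + 39) + 153)*(-69) = (115 + 153)*(-69) = 268*(-69) = -18492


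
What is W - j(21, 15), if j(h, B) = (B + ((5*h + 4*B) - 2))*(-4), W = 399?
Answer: 1111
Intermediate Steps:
j(h, B) = 8 - 20*B - 20*h (j(h, B) = (B + ((4*B + 5*h) - 2))*(-4) = (B + (-2 + 4*B + 5*h))*(-4) = (-2 + 5*B + 5*h)*(-4) = 8 - 20*B - 20*h)
W - j(21, 15) = 399 - (8 - 20*15 - 20*21) = 399 - (8 - 300 - 420) = 399 - 1*(-712) = 399 + 712 = 1111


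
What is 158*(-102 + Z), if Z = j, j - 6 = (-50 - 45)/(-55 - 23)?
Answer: -584047/39 ≈ -14976.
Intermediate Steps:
j = 563/78 (j = 6 + (-50 - 45)/(-55 - 23) = 6 - 95/(-78) = 6 - 95*(-1/78) = 6 + 95/78 = 563/78 ≈ 7.2179)
Z = 563/78 ≈ 7.2179
158*(-102 + Z) = 158*(-102 + 563/78) = 158*(-7393/78) = -584047/39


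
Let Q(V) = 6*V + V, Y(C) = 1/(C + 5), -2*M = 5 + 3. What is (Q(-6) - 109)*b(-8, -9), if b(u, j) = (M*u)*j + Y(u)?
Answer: 130615/3 ≈ 43538.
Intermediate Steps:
M = -4 (M = -(5 + 3)/2 = -1/2*8 = -4)
Y(C) = 1/(5 + C)
b(u, j) = 1/(5 + u) - 4*j*u (b(u, j) = (-4*u)*j + 1/(5 + u) = -4*j*u + 1/(5 + u) = 1/(5 + u) - 4*j*u)
Q(V) = 7*V
(Q(-6) - 109)*b(-8, -9) = (7*(-6) - 109)*((1 - 4*(-9)*(-8)*(5 - 8))/(5 - 8)) = (-42 - 109)*((1 - 4*(-9)*(-8)*(-3))/(-3)) = -(-151)*(1 + 864)/3 = -(-151)*865/3 = -151*(-865/3) = 130615/3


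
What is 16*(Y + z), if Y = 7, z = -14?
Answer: -112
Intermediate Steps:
16*(Y + z) = 16*(7 - 14) = 16*(-7) = -112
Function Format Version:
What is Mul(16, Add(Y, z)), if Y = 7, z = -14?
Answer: -112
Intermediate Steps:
Mul(16, Add(Y, z)) = Mul(16, Add(7, -14)) = Mul(16, -7) = -112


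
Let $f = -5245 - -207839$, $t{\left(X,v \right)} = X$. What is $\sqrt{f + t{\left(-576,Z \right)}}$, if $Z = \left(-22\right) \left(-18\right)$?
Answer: $\sqrt{202018} \approx 449.46$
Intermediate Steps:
$Z = 396$
$f = 202594$ ($f = -5245 + 207839 = 202594$)
$\sqrt{f + t{\left(-576,Z \right)}} = \sqrt{202594 - 576} = \sqrt{202018}$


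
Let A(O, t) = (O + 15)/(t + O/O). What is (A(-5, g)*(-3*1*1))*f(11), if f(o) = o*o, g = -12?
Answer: 330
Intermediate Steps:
f(o) = o²
A(O, t) = (15 + O)/(1 + t) (A(O, t) = (15 + O)/(t + 1) = (15 + O)/(1 + t))
(A(-5, g)*(-3*1*1))*f(11) = (((15 - 5)/(1 - 12))*(-3*1*1))*11² = ((10/(-11))*(-3*1))*121 = (-1/11*10*(-3))*121 = -10/11*(-3)*121 = (30/11)*121 = 330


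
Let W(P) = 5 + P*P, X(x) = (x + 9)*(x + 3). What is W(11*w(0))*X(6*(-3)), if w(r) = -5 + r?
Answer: 409050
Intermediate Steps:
X(x) = (3 + x)*(9 + x) (X(x) = (9 + x)*(3 + x) = (3 + x)*(9 + x))
W(P) = 5 + P**2
W(11*w(0))*X(6*(-3)) = (5 + (11*(-5 + 0))**2)*(27 + (6*(-3))**2 + 12*(6*(-3))) = (5 + (11*(-5))**2)*(27 + (-18)**2 + 12*(-18)) = (5 + (-55)**2)*(27 + 324 - 216) = (5 + 3025)*135 = 3030*135 = 409050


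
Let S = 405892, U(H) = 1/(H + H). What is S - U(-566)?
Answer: 459469745/1132 ≈ 4.0589e+5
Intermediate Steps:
U(H) = 1/(2*H)
S - U(-566) = 405892 - 1/(2*(-566)) = 405892 - (-1)/(2*566) = 405892 - 1*(-1/1132) = 405892 + 1/1132 = 459469745/1132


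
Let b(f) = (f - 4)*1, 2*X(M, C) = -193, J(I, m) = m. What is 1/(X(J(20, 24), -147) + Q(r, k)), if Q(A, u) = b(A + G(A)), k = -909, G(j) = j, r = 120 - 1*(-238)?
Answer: 2/1231 ≈ 0.0016247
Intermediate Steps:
X(M, C) = -193/2 (X(M, C) = (½)*(-193) = -193/2)
r = 358 (r = 120 + 238 = 358)
b(f) = -4 + f (b(f) = (-4 + f)*1 = -4 + f)
Q(A, u) = -4 + 2*A (Q(A, u) = -4 + (A + A) = -4 + 2*A)
1/(X(J(20, 24), -147) + Q(r, k)) = 1/(-193/2 + (-4 + 2*358)) = 1/(-193/2 + (-4 + 716)) = 1/(-193/2 + 712) = 1/(1231/2) = 2/1231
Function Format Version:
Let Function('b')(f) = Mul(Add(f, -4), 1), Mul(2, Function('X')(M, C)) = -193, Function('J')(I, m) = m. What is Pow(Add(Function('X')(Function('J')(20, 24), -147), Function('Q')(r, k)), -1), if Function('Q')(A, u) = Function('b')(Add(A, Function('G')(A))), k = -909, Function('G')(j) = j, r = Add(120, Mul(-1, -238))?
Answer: Rational(2, 1231) ≈ 0.0016247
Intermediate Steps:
Function('X')(M, C) = Rational(-193, 2) (Function('X')(M, C) = Mul(Rational(1, 2), -193) = Rational(-193, 2))
r = 358 (r = Add(120, 238) = 358)
Function('b')(f) = Add(-4, f) (Function('b')(f) = Mul(Add(-4, f), 1) = Add(-4, f))
Function('Q')(A, u) = Add(-4, Mul(2, A)) (Function('Q')(A, u) = Add(-4, Add(A, A)) = Add(-4, Mul(2, A)))
Pow(Add(Function('X')(Function('J')(20, 24), -147), Function('Q')(r, k)), -1) = Pow(Add(Rational(-193, 2), Add(-4, Mul(2, 358))), -1) = Pow(Add(Rational(-193, 2), Add(-4, 716)), -1) = Pow(Add(Rational(-193, 2), 712), -1) = Pow(Rational(1231, 2), -1) = Rational(2, 1231)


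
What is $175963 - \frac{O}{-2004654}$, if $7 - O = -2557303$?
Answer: $\frac{176373744556}{1002327} \approx 1.7596 \cdot 10^{5}$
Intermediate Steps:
$O = 2557310$ ($O = 7 - -2557303 = 7 + 2557303 = 2557310$)
$175963 - \frac{O}{-2004654} = 175963 - \frac{2557310}{-2004654} = 175963 - 2557310 \left(- \frac{1}{2004654}\right) = 175963 - - \frac{1278655}{1002327} = 175963 + \frac{1278655}{1002327} = \frac{176373744556}{1002327}$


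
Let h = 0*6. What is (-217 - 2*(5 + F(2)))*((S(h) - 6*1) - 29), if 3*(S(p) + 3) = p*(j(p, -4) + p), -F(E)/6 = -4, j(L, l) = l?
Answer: 10450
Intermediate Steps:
F(E) = 24 (F(E) = -6*(-4) = 24)
h = 0
S(p) = -3 + p*(-4 + p)/3 (S(p) = -3 + (p*(-4 + p))/3 = -3 + p*(-4 + p)/3)
(-217 - 2*(5 + F(2)))*((S(h) - 6*1) - 29) = (-217 - 2*(5 + 24))*(((-3 - 4/3*0 + (⅓)*0²) - 6*1) - 29) = (-217 - 2*29)*(((-3 + 0 + (⅓)*0) - 6) - 29) = (-217 - 58)*(((-3 + 0 + 0) - 6) - 29) = -275*((-3 - 6) - 29) = -275*(-9 - 29) = -275*(-38) = 10450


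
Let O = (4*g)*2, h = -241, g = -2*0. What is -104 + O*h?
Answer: -104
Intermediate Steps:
g = 0
O = 0 (O = (4*0)*2 = 0*2 = 0)
-104 + O*h = -104 + 0*(-241) = -104 + 0 = -104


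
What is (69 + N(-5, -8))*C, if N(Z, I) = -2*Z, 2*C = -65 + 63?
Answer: -79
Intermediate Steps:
C = -1 (C = (-65 + 63)/2 = (1/2)*(-2) = -1)
(69 + N(-5, -8))*C = (69 - 2*(-5))*(-1) = (69 + 10)*(-1) = 79*(-1) = -79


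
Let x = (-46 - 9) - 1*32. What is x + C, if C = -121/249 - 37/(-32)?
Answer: -687875/7968 ≈ -86.330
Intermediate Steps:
C = 5341/7968 (C = -121*1/249 - 37*(-1/32) = -121/249 + 37/32 = 5341/7968 ≈ 0.67031)
x = -87 (x = -55 - 32 = -87)
x + C = -87 + 5341/7968 = -687875/7968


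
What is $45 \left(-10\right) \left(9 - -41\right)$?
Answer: $-22500$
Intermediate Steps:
$45 \left(-10\right) \left(9 - -41\right) = - 450 \left(9 + 41\right) = \left(-450\right) 50 = -22500$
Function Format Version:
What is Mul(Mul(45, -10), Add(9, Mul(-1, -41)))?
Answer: -22500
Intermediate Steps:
Mul(Mul(45, -10), Add(9, Mul(-1, -41))) = Mul(-450, Add(9, 41)) = Mul(-450, 50) = -22500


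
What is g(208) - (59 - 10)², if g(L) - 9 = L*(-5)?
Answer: -3432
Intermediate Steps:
g(L) = 9 - 5*L (g(L) = 9 + L*(-5) = 9 - 5*L)
g(208) - (59 - 10)² = (9 - 5*208) - (59 - 10)² = (9 - 1040) - 1*49² = -1031 - 1*2401 = -1031 - 2401 = -3432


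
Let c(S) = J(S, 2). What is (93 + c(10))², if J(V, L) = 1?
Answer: 8836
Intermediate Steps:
c(S) = 1
(93 + c(10))² = (93 + 1)² = 94² = 8836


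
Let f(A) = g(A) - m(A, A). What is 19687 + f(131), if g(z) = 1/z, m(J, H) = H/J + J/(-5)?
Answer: 12911496/655 ≈ 19712.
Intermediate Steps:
m(J, H) = -J/5 + H/J (m(J, H) = H/J + J*(-⅕) = H/J - J/5 = -J/5 + H/J)
f(A) = -1 + 1/A + A/5 (f(A) = 1/A - (-A/5 + A/A) = 1/A - (-A/5 + 1) = 1/A - (1 - A/5) = 1/A + (-1 + A/5) = -1 + 1/A + A/5)
19687 + f(131) = 19687 + (-1 + 1/131 + (⅕)*131) = 19687 + (-1 + 1/131 + 131/5) = 19687 + 16511/655 = 12911496/655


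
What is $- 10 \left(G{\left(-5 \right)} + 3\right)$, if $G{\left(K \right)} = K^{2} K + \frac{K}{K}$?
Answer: $1210$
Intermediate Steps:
$G{\left(K \right)} = 1 + K^{3}$ ($G{\left(K \right)} = K^{3} + 1 = 1 + K^{3}$)
$- 10 \left(G{\left(-5 \right)} + 3\right) = - 10 \left(\left(1 + \left(-5\right)^{3}\right) + 3\right) = - 10 \left(\left(1 - 125\right) + 3\right) = - 10 \left(-124 + 3\right) = \left(-10\right) \left(-121\right) = 1210$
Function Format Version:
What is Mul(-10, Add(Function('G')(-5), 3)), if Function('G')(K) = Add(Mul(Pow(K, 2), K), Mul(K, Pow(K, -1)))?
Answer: 1210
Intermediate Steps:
Function('G')(K) = Add(1, Pow(K, 3)) (Function('G')(K) = Add(Pow(K, 3), 1) = Add(1, Pow(K, 3)))
Mul(-10, Add(Function('G')(-5), 3)) = Mul(-10, Add(Add(1, Pow(-5, 3)), 3)) = Mul(-10, Add(Add(1, -125), 3)) = Mul(-10, Add(-124, 3)) = Mul(-10, -121) = 1210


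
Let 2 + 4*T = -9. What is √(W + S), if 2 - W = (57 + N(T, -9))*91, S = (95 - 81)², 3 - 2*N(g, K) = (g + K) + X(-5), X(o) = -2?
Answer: I*√92018/4 ≈ 75.836*I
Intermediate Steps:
T = -11/4 (T = -½ + (¼)*(-9) = -½ - 9/4 = -11/4 ≈ -2.7500)
N(g, K) = 5/2 - K/2 - g/2 (N(g, K) = 3/2 - ((g + K) - 2)/2 = 3/2 - ((K + g) - 2)/2 = 3/2 - (-2 + K + g)/2 = 3/2 + (1 - K/2 - g/2) = 5/2 - K/2 - g/2)
S = 196 (S = 14² = 196)
W = -47577/8 (W = 2 - (57 + (5/2 - ½*(-9) - ½*(-11/4)))*91 = 2 - (57 + (5/2 + 9/2 + 11/8))*91 = 2 - (57 + 67/8)*91 = 2 - 523*91/8 = 2 - 1*47593/8 = 2 - 47593/8 = -47577/8 ≈ -5947.1)
√(W + S) = √(-47577/8 + 196) = √(-46009/8) = I*√92018/4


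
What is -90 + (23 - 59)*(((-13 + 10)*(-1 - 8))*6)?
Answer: -5922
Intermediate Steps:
-90 + (23 - 59)*(((-13 + 10)*(-1 - 8))*6) = -90 - 36*(-3*(-9))*6 = -90 - 972*6 = -90 - 36*162 = -90 - 5832 = -5922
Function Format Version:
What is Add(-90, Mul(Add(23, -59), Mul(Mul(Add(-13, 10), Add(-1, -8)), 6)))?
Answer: -5922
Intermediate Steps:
Add(-90, Mul(Add(23, -59), Mul(Mul(Add(-13, 10), Add(-1, -8)), 6))) = Add(-90, Mul(-36, Mul(Mul(-3, -9), 6))) = Add(-90, Mul(-36, Mul(27, 6))) = Add(-90, Mul(-36, 162)) = Add(-90, -5832) = -5922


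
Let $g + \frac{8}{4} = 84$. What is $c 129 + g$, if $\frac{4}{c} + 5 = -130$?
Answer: $\frac{3518}{45} \approx 78.178$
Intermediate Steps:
$g = 82$ ($g = -2 + 84 = 82$)
$c = - \frac{4}{135}$ ($c = \frac{4}{-5 - 130} = \frac{4}{-135} = 4 \left(- \frac{1}{135}\right) = - \frac{4}{135} \approx -0.02963$)
$c 129 + g = \left(- \frac{4}{135}\right) 129 + 82 = - \frac{172}{45} + 82 = \frac{3518}{45}$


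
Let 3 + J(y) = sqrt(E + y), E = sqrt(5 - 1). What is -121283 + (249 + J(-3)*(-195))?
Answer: -120449 - 195*I ≈ -1.2045e+5 - 195.0*I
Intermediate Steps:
E = 2 (E = sqrt(4) = 2)
J(y) = -3 + sqrt(2 + y)
-121283 + (249 + J(-3)*(-195)) = -121283 + (249 + (-3 + sqrt(2 - 3))*(-195)) = -121283 + (249 + (-3 + sqrt(-1))*(-195)) = -121283 + (249 + (-3 + I)*(-195)) = -121283 + (249 + (585 - 195*I)) = -121283 + (834 - 195*I) = -120449 - 195*I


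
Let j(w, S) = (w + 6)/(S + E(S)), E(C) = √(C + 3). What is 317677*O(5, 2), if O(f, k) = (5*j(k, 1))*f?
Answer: 63535400/3 ≈ 2.1178e+7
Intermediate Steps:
E(C) = √(3 + C)
j(w, S) = (6 + w)/(S + √(3 + S)) (j(w, S) = (w + 6)/(S + √(3 + S)) = (6 + w)/(S + √(3 + S)))
O(f, k) = f*(10 + 5*k/3) (O(f, k) = (5*((6 + k)/(1 + √(3 + 1))))*f = (5*((6 + k)/(1 + √4)))*f = (5*((6 + k)/(1 + 2)))*f = (5*((6 + k)/3))*f = (5*(2 + k/3))*f = (10 + 5*k/3)*f = f*(10 + 5*k/3))
317677*O(5, 2) = 317677*((5/3)*5*(6 + 2)) = 317677*((5/3)*5*8) = 317677*(200/3) = 63535400/3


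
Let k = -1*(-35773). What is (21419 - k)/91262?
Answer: -7177/45631 ≈ -0.15728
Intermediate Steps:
k = 35773
(21419 - k)/91262 = (21419 - 1*35773)/91262 = (21419 - 35773)*(1/91262) = -14354*1/91262 = -7177/45631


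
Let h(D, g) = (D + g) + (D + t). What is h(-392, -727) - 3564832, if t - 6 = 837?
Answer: -3565500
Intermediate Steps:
t = 843 (t = 6 + 837 = 843)
h(D, g) = 843 + g + 2*D (h(D, g) = (D + g) + (D + 843) = (D + g) + (843 + D) = 843 + g + 2*D)
h(-392, -727) - 3564832 = (843 - 727 + 2*(-392)) - 3564832 = (843 - 727 - 784) - 3564832 = -668 - 3564832 = -3565500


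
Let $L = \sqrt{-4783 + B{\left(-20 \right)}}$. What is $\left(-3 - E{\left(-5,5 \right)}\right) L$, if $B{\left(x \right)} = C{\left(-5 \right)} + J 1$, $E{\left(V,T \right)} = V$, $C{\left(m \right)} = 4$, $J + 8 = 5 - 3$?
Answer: $2 i \sqrt{4785} \approx 138.35 i$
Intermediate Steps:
$J = -6$ ($J = -8 + \left(5 - 3\right) = -8 + 2 = -6$)
$B{\left(x \right)} = -2$ ($B{\left(x \right)} = 4 - 6 = -2$)
$L = i \sqrt{4785}$ ($L = \sqrt{-4783 - 2} = \sqrt{-4785} = i \sqrt{4785} \approx 69.174 i$)
$\left(-3 - E{\left(-5,5 \right)}\right) L = \left(-3 - -5\right) i \sqrt{4785} = \left(-3 + 5\right) i \sqrt{4785} = 2 i \sqrt{4785}$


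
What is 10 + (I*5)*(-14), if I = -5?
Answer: 360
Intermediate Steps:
10 + (I*5)*(-14) = 10 - 5*5*(-14) = 10 - 25*(-14) = 10 + 350 = 360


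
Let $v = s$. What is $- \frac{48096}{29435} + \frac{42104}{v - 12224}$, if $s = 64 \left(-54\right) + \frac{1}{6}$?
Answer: $- \frac{11960811024}{2769215365} \approx -4.3192$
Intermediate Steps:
$s = - \frac{20735}{6}$ ($s = -3456 + \frac{1}{6} = - \frac{20735}{6} \approx -3455.8$)
$v = - \frac{20735}{6} \approx -3455.8$
$- \frac{48096}{29435} + \frac{42104}{v - 12224} = - \frac{48096}{29435} + \frac{42104}{- \frac{20735}{6} - 12224} = \left(-48096\right) \frac{1}{29435} + \frac{42104}{- \frac{20735}{6} - 12224} = - \frac{48096}{29435} + \frac{42104}{- \frac{94079}{6}} = - \frac{48096}{29435} + 42104 \left(- \frac{6}{94079}\right) = - \frac{48096}{29435} - \frac{252624}{94079} = - \frac{11960811024}{2769215365}$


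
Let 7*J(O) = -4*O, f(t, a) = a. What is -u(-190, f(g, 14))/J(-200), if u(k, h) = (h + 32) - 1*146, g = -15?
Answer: 7/8 ≈ 0.87500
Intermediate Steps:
u(k, h) = -114 + h (u(k, h) = (32 + h) - 146 = -114 + h)
J(O) = -4*O/7 (J(O) = (-4*O)/7 = -4*O/7)
-u(-190, f(g, 14))/J(-200) = -(-114 + 14)/((-4/7*(-200))) = -(-100)/800/7 = -(-100)*7/800 = -1*(-7/8) = 7/8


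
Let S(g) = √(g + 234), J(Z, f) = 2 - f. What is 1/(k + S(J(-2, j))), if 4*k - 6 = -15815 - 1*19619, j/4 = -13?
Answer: -8857/78446161 - 12*√2/78446161 ≈ -0.00011312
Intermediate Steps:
j = -52 (j = 4*(-13) = -52)
k = -8857 (k = 3/2 + (-15815 - 1*19619)/4 = 3/2 + (-15815 - 19619)/4 = 3/2 + (¼)*(-35434) = 3/2 - 17717/2 = -8857)
S(g) = √(234 + g)
1/(k + S(J(-2, j))) = 1/(-8857 + √(234 + (2 - 1*(-52)))) = 1/(-8857 + √(234 + (2 + 52))) = 1/(-8857 + √(234 + 54)) = 1/(-8857 + √288) = 1/(-8857 + 12*√2)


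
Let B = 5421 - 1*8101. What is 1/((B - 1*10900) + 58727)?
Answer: 1/45147 ≈ 2.2150e-5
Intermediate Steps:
B = -2680 (B = 5421 - 8101 = -2680)
1/((B - 1*10900) + 58727) = 1/((-2680 - 1*10900) + 58727) = 1/((-2680 - 10900) + 58727) = 1/(-13580 + 58727) = 1/45147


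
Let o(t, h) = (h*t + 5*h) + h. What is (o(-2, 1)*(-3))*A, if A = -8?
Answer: 96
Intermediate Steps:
o(t, h) = 6*h + h*t (o(t, h) = (5*h + h*t) + h = 6*h + h*t)
(o(-2, 1)*(-3))*A = ((1*(6 - 2))*(-3))*(-8) = ((1*4)*(-3))*(-8) = (4*(-3))*(-8) = -12*(-8) = 96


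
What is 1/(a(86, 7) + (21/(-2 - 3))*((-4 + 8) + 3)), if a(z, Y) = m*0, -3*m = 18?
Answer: -5/147 ≈ -0.034014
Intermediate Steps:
m = -6 (m = -⅓*18 = -6)
a(z, Y) = 0 (a(z, Y) = -6*0 = 0)
1/(a(86, 7) + (21/(-2 - 3))*((-4 + 8) + 3)) = 1/(0 + (21/(-2 - 3))*((-4 + 8) + 3)) = 1/(0 + (21/(-5))*(4 + 3)) = 1/(0 + (21*(-⅕))*7) = 1/(0 - 21/5*7) = 1/(0 - 147/5) = 1/(-147/5) = -5/147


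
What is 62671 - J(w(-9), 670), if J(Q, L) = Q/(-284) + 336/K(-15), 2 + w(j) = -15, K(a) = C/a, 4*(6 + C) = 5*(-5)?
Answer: 123771909/1988 ≈ 62260.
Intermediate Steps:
C = -49/4 (C = -6 + (5*(-5))/4 = -6 + (1/4)*(-25) = -6 - 25/4 = -49/4 ≈ -12.250)
K(a) = -49/(4*a)
w(j) = -17 (w(j) = -2 - 15 = -17)
J(Q, L) = 2880/7 - Q/284 (J(Q, L) = Q/(-284) + 336/((-49/4/(-15))) = Q*(-1/284) + 336/((-49/4*(-1/15))) = -Q/284 + 336/(49/60) = -Q/284 + 336*(60/49) = -Q/284 + 2880/7 = 2880/7 - Q/284)
62671 - J(w(-9), 670) = 62671 - (2880/7 - 1/284*(-17)) = 62671 - (2880/7 + 17/284) = 62671 - 1*818039/1988 = 62671 - 818039/1988 = 123771909/1988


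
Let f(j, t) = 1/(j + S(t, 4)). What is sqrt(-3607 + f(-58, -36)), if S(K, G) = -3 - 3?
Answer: I*sqrt(230849)/8 ≈ 60.058*I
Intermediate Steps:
S(K, G) = -6
f(j, t) = 1/(-6 + j) (f(j, t) = 1/(j - 6) = 1/(-6 + j))
sqrt(-3607 + f(-58, -36)) = sqrt(-3607 + 1/(-6 - 58)) = sqrt(-3607 + 1/(-64)) = sqrt(-3607 - 1/64) = sqrt(-230849/64) = I*sqrt(230849)/8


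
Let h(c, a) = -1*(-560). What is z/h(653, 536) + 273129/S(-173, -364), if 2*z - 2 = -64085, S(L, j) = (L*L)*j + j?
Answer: -2494497963/43578080 ≈ -57.242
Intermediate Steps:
S(L, j) = j + j*L² (S(L, j) = L²*j + j = j*L² + j = j + j*L²)
h(c, a) = 560
z = -64083/2 (z = 1 + (½)*(-64085) = 1 - 64085/2 = -64083/2 ≈ -32042.)
z/h(653, 536) + 273129/S(-173, -364) = -64083/2/560 + 273129/((-364*(1 + (-173)²))) = -64083/2*1/560 + 273129/((-364*(1 + 29929))) = -64083/1120 + 273129/((-364*29930)) = -64083/1120 + 273129/(-10894520) = -64083/1120 + 273129*(-1/10894520) = -64083/1120 - 273129/10894520 = -2494497963/43578080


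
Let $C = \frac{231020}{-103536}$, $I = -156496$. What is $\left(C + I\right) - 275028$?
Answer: $- \frac{11169624971}{25884} \approx -4.3153 \cdot 10^{5}$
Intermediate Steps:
$C = - \frac{57755}{25884}$ ($C = 231020 \left(- \frac{1}{103536}\right) = - \frac{57755}{25884} \approx -2.2313$)
$\left(C + I\right) - 275028 = \left(- \frac{57755}{25884} - 156496\right) - 275028 = - \frac{4050800219}{25884} - 275028 = - \frac{11169624971}{25884}$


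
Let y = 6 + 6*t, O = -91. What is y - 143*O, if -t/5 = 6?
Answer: 12839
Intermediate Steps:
t = -30 (t = -5*6 = -30)
y = -174 (y = 6 + 6*(-30) = 6 - 180 = -174)
y - 143*O = -174 - 143*(-91) = -174 + 13013 = 12839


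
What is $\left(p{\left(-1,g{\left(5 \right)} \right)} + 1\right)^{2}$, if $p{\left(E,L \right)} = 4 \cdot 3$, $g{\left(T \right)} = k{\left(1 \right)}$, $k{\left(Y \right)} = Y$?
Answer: $169$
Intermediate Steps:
$g{\left(T \right)} = 1$
$p{\left(E,L \right)} = 12$
$\left(p{\left(-1,g{\left(5 \right)} \right)} + 1\right)^{2} = \left(12 + 1\right)^{2} = 13^{2} = 169$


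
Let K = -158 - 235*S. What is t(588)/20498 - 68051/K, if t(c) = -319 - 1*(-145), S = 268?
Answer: 40703629/38064786 ≈ 1.0693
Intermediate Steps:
K = -63138 (K = -158 - 235*268 = -158 - 62980 = -63138)
t(c) = -174 (t(c) = -319 + 145 = -174)
t(588)/20498 - 68051/K = -174/20498 - 68051/(-63138) = -174*1/20498 - 68051*(-1/63138) = -87/10249 + 4003/3714 = 40703629/38064786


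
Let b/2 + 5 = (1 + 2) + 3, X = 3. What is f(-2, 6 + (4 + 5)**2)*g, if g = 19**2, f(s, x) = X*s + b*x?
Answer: 60648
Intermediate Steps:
b = 2 (b = -10 + 2*((1 + 2) + 3) = -10 + 2*(3 + 3) = -10 + 2*6 = -10 + 12 = 2)
f(s, x) = 2*x + 3*s (f(s, x) = 3*s + 2*x = 2*x + 3*s)
g = 361
f(-2, 6 + (4 + 5)**2)*g = (2*(6 + (4 + 5)**2) + 3*(-2))*361 = (2*(6 + 9**2) - 6)*361 = (2*(6 + 81) - 6)*361 = (2*87 - 6)*361 = (174 - 6)*361 = 168*361 = 60648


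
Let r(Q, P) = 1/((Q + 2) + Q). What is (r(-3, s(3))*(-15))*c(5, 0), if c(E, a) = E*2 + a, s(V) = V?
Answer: 75/2 ≈ 37.500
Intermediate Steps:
c(E, a) = a + 2*E (c(E, a) = 2*E + a = a + 2*E)
r(Q, P) = 1/(2 + 2*Q) (r(Q, P) = 1/((2 + Q) + Q) = 1/(2 + 2*Q))
(r(-3, s(3))*(-15))*c(5, 0) = ((1/(2*(1 - 3)))*(-15))*(0 + 2*5) = (((1/2)/(-2))*(-15))*(0 + 10) = (((1/2)*(-1/2))*(-15))*10 = -1/4*(-15)*10 = (15/4)*10 = 75/2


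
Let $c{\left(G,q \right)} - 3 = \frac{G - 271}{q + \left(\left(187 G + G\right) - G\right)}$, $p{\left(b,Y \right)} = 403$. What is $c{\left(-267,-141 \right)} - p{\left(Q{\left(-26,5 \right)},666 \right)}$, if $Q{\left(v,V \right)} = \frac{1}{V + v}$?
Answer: $- \frac{10013731}{25035} \approx -399.99$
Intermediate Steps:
$c{\left(G,q \right)} = 3 + \frac{-271 + G}{q + 187 G}$ ($c{\left(G,q \right)} = 3 + \frac{G - 271}{q + \left(\left(187 G + G\right) - G\right)} = 3 + \frac{-271 + G}{q + \left(188 G - G\right)} = 3 + \frac{-271 + G}{q + 187 G}$)
$c{\left(-267,-141 \right)} - p{\left(Q{\left(-26,5 \right)},666 \right)} = \frac{-271 + 3 \left(-141\right) + 562 \left(-267\right)}{-141 + 187 \left(-267\right)} - 403 = \frac{-271 - 423 - 150054}{-141 - 49929} - 403 = \frac{1}{-50070} \left(-150748\right) - 403 = \left(- \frac{1}{50070}\right) \left(-150748\right) - 403 = \frac{75374}{25035} - 403 = - \frac{10013731}{25035}$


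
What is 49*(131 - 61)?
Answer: 3430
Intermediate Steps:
49*(131 - 61) = 49*70 = 3430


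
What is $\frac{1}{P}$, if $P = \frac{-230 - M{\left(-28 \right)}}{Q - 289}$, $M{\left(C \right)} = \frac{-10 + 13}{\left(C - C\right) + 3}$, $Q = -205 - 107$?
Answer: $\frac{601}{231} \approx 2.6017$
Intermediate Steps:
$Q = -312$
$M{\left(C \right)} = 1$ ($M{\left(C \right)} = \frac{3}{0 + 3} = \frac{3}{3} = 3 \cdot \frac{1}{3} = 1$)
$P = \frac{231}{601}$ ($P = \frac{-230 - 1}{-312 - 289} = - \frac{231}{-312 - 289} = - \frac{231}{-601} = \left(-231\right) \left(- \frac{1}{601}\right) = \frac{231}{601} \approx 0.38436$)
$\frac{1}{P} = \frac{1}{\frac{231}{601}} = \frac{601}{231}$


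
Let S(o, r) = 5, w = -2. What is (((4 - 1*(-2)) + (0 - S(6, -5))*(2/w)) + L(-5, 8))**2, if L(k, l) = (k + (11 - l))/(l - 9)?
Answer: 169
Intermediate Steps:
L(k, l) = (11 + k - l)/(-9 + l)
(((4 - 1*(-2)) + (0 - S(6, -5))*(2/w)) + L(-5, 8))**2 = (((4 - 1*(-2)) + (0 - 1*5)*(2/(-2))) + (11 - 5 - 1*8)/(-9 + 8))**2 = (((4 + 2) + (0 - 5)*(2*(-1/2))) + (11 - 5 - 8)/(-1))**2 = ((6 - 5*(-1)) - 1*(-2))**2 = ((6 + 5) + 2)**2 = (11 + 2)**2 = 13**2 = 169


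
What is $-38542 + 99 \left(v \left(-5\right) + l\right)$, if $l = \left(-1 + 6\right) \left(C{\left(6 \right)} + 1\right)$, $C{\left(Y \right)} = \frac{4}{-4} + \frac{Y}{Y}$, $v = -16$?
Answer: $-30127$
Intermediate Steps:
$C{\left(Y \right)} = 0$ ($C{\left(Y \right)} = 4 \left(- \frac{1}{4}\right) + 1 = -1 + 1 = 0$)
$l = 5$ ($l = \left(-1 + 6\right) \left(0 + 1\right) = 5 \cdot 1 = 5$)
$-38542 + 99 \left(v \left(-5\right) + l\right) = -38542 + 99 \left(\left(-16\right) \left(-5\right) + 5\right) = -38542 + 99 \left(80 + 5\right) = -38542 + 99 \cdot 85 = -38542 + 8415 = -30127$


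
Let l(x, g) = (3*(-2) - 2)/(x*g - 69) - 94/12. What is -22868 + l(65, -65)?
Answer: -294686461/12882 ≈ -22876.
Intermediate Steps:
l(x, g) = -47/6 - 8/(-69 + g*x) (l(x, g) = (-6 - 2)/(g*x - 69) - 94*1/12 = -8/(-69 + g*x) - 47/6 = -47/6 - 8/(-69 + g*x))
-22868 + l(65, -65) = -22868 + (3195 - 47*(-65)*65)/(6*(-69 - 65*65)) = -22868 + (3195 + 198575)/(6*(-69 - 4225)) = -22868 + (⅙)*201770/(-4294) = -22868 + (⅙)*(-1/4294)*201770 = -22868 - 100885/12882 = -294686461/12882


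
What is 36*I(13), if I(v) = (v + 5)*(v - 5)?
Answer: 5184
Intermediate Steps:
I(v) = (-5 + v)*(5 + v) (I(v) = (5 + v)*(-5 + v) = (-5 + v)*(5 + v))
36*I(13) = 36*(-25 + 13**2) = 36*(-25 + 169) = 36*144 = 5184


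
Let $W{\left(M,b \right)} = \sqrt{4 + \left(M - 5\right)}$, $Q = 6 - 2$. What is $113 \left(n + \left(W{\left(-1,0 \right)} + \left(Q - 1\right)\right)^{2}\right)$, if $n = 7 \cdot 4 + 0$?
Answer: $3955 + 678 i \sqrt{2} \approx 3955.0 + 958.84 i$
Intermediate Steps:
$Q = 4$
$W{\left(M,b \right)} = \sqrt{-1 + M}$ ($W{\left(M,b \right)} = \sqrt{4 + \left(-5 + M\right)} = \sqrt{-1 + M}$)
$n = 28$ ($n = 28 + 0 = 28$)
$113 \left(n + \left(W{\left(-1,0 \right)} + \left(Q - 1\right)\right)^{2}\right) = 113 \left(28 + \left(\sqrt{-1 - 1} + \left(4 - 1\right)\right)^{2}\right) = 113 \left(28 + \left(\sqrt{-2} + \left(4 - 1\right)\right)^{2}\right) = 113 \left(28 + \left(i \sqrt{2} + 3\right)^{2}\right) = 113 \left(28 + \left(3 + i \sqrt{2}\right)^{2}\right) = 3164 + 113 \left(3 + i \sqrt{2}\right)^{2}$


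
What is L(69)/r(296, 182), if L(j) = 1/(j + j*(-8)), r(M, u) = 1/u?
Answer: -26/69 ≈ -0.37681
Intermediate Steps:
L(j) = -1/(7*j) (L(j) = 1/(j - 8*j) = 1/(-7*j) = -1/(7*j))
L(69)/r(296, 182) = (-⅐/69)/(1/182) = (-⅐*1/69)/(1/182) = -1/483*182 = -26/69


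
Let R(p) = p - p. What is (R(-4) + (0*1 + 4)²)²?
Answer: 256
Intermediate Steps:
R(p) = 0
(R(-4) + (0*1 + 4)²)² = (0 + (0*1 + 4)²)² = (0 + (0 + 4)²)² = (0 + 4²)² = (0 + 16)² = 16² = 256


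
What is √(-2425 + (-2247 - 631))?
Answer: I*√5303 ≈ 72.822*I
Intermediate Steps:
√(-2425 + (-2247 - 631)) = √(-2425 - 2878) = √(-5303) = I*√5303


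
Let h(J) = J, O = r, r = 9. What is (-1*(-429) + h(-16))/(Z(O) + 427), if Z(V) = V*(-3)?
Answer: 413/400 ≈ 1.0325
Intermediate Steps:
O = 9
Z(V) = -3*V
(-1*(-429) + h(-16))/(Z(O) + 427) = (-1*(-429) - 16)/(-3*9 + 427) = (429 - 16)/(-27 + 427) = 413/400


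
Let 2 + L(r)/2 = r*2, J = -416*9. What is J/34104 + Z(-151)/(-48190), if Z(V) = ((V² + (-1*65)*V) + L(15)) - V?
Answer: -54159123/68477990 ≈ -0.79090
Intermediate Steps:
J = -3744
L(r) = -4 + 4*r (L(r) = -4 + 2*(r*2) = -4 + 2*(2*r) = -4 + 4*r)
Z(V) = 56 + V² - 66*V (Z(V) = ((V² + (-1*65)*V) + (-4 + 4*15)) - V = ((V² - 65*V) + (-4 + 60)) - V = ((V² - 65*V) + 56) - V = (56 + V² - 65*V) - V = 56 + V² - 66*V)
J/34104 + Z(-151)/(-48190) = -3744/34104 + (56 + (-151)² - 66*(-151))/(-48190) = -3744*1/34104 + (56 + 22801 + 9966)*(-1/48190) = -156/1421 + 32823*(-1/48190) = -156/1421 - 32823/48190 = -54159123/68477990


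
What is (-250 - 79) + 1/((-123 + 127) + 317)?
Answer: -105608/321 ≈ -329.00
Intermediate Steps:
(-250 - 79) + 1/((-123 + 127) + 317) = -329 + 1/(4 + 317) = -329 + 1/321 = -105608/321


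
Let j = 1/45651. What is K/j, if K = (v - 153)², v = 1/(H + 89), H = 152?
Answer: 62064560673984/58081 ≈ 1.0686e+9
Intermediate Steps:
v = 1/241 (v = 1/(152 + 89) = 1/241 ≈ 0.0041494)
j = 1/45651 ≈ 2.1905e-5
K = 1359544384/58081 (K = (1/241 - 153)² = (-36872/241)² = 1359544384/58081 ≈ 23408.)
K/j = 1359544384/(58081*(1/45651)) = (1359544384/58081)*45651 = 62064560673984/58081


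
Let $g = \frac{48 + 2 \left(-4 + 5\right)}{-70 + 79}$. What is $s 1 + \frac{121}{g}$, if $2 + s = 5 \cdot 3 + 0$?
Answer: $\frac{1739}{50} \approx 34.78$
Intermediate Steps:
$s = 13$ ($s = -2 + \left(5 \cdot 3 + 0\right) = -2 + \left(15 + 0\right) = -2 + 15 = 13$)
$g = \frac{50}{9}$ ($g = \frac{48 + 2 \cdot 1}{9} = \left(48 + 2\right) \frac{1}{9} = 50 \cdot \frac{1}{9} = \frac{50}{9} \approx 5.5556$)
$s 1 + \frac{121}{g} = 13 \cdot 1 + \frac{121}{\frac{50}{9}} = 13 + 121 \cdot \frac{9}{50} = 13 + \frac{1089}{50} = \frac{1739}{50}$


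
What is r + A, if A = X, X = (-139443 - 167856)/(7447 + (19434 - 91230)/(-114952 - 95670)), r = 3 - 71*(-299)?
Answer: 16619617814291/784286915 ≈ 21191.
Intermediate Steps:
r = 21232 (r = 3 + 21229 = 21232)
X = -32361964989/784286915 (X = -307299/(7447 - 71796/(-210622)) = -307299/(7447 - 71796*(-1/210622)) = -307299/(7447 + 35898/105311) = -307299/784286915/105311 = -307299*105311/784286915 = -32361964989/784286915 ≈ -41.263)
A = -32361964989/784286915 ≈ -41.263
r + A = 21232 - 32361964989/784286915 = 16619617814291/784286915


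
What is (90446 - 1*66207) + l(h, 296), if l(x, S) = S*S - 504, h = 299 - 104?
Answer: 111351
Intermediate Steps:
h = 195
l(x, S) = -504 + S**2 (l(x, S) = S**2 - 504 = -504 + S**2)
(90446 - 1*66207) + l(h, 296) = (90446 - 1*66207) + (-504 + 296**2) = (90446 - 66207) + (-504 + 87616) = 24239 + 87112 = 111351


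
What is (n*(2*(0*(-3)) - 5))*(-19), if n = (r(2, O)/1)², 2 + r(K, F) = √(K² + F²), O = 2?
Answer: 1140 - 760*√2 ≈ 65.198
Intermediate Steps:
r(K, F) = -2 + √(F² + K²) (r(K, F) = -2 + √(K² + F²) = -2 + √(F² + K²))
n = (-2 + 2*√2)² (n = ((-2 + √(2² + 2²))/1)² = ((-2 + √(4 + 4))*1)² = ((-2 + √8)*1)² = ((-2 + 2*√2)*1)² = (-2 + 2*√2)² ≈ 0.68629)
(n*(2*(0*(-3)) - 5))*(-19) = ((12 - 8*√2)*(2*(0*(-3)) - 5))*(-19) = ((12 - 8*√2)*(2*0 - 5))*(-19) = ((12 - 8*√2)*(0 - 5))*(-19) = ((12 - 8*√2)*(-5))*(-19) = (-60 + 40*√2)*(-19) = 1140 - 760*√2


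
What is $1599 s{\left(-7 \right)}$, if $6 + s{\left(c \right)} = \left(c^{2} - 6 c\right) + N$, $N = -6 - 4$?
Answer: $119925$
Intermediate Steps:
$N = -10$ ($N = -6 - 4 = -10$)
$s{\left(c \right)} = -16 + c^{2} - 6 c$ ($s{\left(c \right)} = -6 - \left(10 - c^{2} + 6 c\right) = -16 + c^{2} - 6 c$)
$1599 s{\left(-7 \right)} = 1599 \left(-16 + \left(-7\right)^{2} - -42\right) = 1599 \left(-16 + 49 + 42\right) = 1599 \cdot 75 = 119925$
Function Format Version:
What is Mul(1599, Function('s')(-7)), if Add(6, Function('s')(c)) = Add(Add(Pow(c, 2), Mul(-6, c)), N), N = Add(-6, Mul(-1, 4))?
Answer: 119925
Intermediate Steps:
N = -10 (N = Add(-6, -4) = -10)
Function('s')(c) = Add(-16, Pow(c, 2), Mul(-6, c)) (Function('s')(c) = Add(-6, Add(Add(Pow(c, 2), Mul(-6, c)), -10)) = Add(-6, Add(-10, Pow(c, 2), Mul(-6, c))) = Add(-16, Pow(c, 2), Mul(-6, c)))
Mul(1599, Function('s')(-7)) = Mul(1599, Add(-16, Pow(-7, 2), Mul(-6, -7))) = Mul(1599, Add(-16, 49, 42)) = Mul(1599, 75) = 119925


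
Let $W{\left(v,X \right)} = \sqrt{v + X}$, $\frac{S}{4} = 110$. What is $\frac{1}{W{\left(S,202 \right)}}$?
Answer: $\frac{\sqrt{642}}{642} \approx 0.039467$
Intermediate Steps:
$S = 440$ ($S = 4 \cdot 110 = 440$)
$W{\left(v,X \right)} = \sqrt{X + v}$
$\frac{1}{W{\left(S,202 \right)}} = \frac{1}{\sqrt{202 + 440}} = \frac{1}{\sqrt{642}} = \frac{\sqrt{642}}{642}$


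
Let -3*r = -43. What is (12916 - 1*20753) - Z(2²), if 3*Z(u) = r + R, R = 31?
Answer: -70669/9 ≈ -7852.1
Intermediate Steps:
r = 43/3 (r = -⅓*(-43) = 43/3 ≈ 14.333)
Z(u) = 136/9 (Z(u) = (43/3 + 31)/3 = (⅓)*(136/3) = 136/9)
(12916 - 1*20753) - Z(2²) = (12916 - 1*20753) - 1*136/9 = (12916 - 20753) - 136/9 = -7837 - 136/9 = -70669/9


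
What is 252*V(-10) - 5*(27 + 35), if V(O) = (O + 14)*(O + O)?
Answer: -20470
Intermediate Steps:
V(O) = 2*O*(14 + O) (V(O) = (14 + O)*(2*O) = 2*O*(14 + O))
252*V(-10) - 5*(27 + 35) = 252*(2*(-10)*(14 - 10)) - 5*(27 + 35) = 252*(2*(-10)*4) - 5*62 = 252*(-80) - 310 = -20160 - 310 = -20470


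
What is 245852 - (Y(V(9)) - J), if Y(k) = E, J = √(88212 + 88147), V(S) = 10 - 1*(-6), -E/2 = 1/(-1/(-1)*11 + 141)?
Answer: 18684753/76 + √176359 ≈ 2.4627e+5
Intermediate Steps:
E = -1/76 (E = -2/(-1/(-1)*11 + 141) = -2/(-1*(-1)*11 + 141) = -2/(1*11 + 141) = -2/(11 + 141) = -2/152 = -2*1/152 = -1/76 ≈ -0.013158)
V(S) = 16 (V(S) = 10 + 6 = 16)
J = √176359 ≈ 419.95
Y(k) = -1/76
245852 - (Y(V(9)) - J) = 245852 - (-1/76 - √176359) = 245852 + (1/76 + √176359) = 18684753/76 + √176359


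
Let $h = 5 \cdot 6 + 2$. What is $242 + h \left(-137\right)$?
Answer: $-4142$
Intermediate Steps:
$h = 32$ ($h = 30 + 2 = 32$)
$242 + h \left(-137\right) = 242 + 32 \left(-137\right) = 242 - 4384 = -4142$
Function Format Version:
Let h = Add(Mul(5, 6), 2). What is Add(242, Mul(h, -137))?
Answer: -4142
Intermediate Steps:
h = 32 (h = Add(30, 2) = 32)
Add(242, Mul(h, -137)) = Add(242, Mul(32, -137)) = Add(242, -4384) = -4142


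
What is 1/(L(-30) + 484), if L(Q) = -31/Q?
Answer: 30/14551 ≈ 0.0020617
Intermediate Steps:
1/(L(-30) + 484) = 1/(-31/(-30) + 484) = 1/(-31*(-1/30) + 484) = 1/(31/30 + 484) = 1/(14551/30) = 30/14551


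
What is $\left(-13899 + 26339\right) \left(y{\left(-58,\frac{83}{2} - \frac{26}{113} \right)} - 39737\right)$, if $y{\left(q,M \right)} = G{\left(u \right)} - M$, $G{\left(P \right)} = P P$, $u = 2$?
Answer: $- \frac{55911486700}{113} \approx -4.9479 \cdot 10^{8}$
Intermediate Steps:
$G{\left(P \right)} = P^{2}$
$y{\left(q,M \right)} = 4 - M$ ($y{\left(q,M \right)} = 2^{2} - M = 4 - M$)
$\left(-13899 + 26339\right) \left(y{\left(-58,\frac{83}{2} - \frac{26}{113} \right)} - 39737\right) = \left(-13899 + 26339\right) \left(\left(4 - \left(\frac{83}{2} - \frac{26}{113}\right)\right) - 39737\right) = 12440 \left(\left(4 - \left(83 \cdot \frac{1}{2} - \frac{26}{113}\right)\right) - 39737\right) = 12440 \left(\left(4 - \left(\frac{83}{2} - \frac{26}{113}\right)\right) - 39737\right) = 12440 \left(\left(4 - \frac{9327}{226}\right) - 39737\right) = 12440 \left(- \frac{8423}{226} - 39737\right) = 12440 \left(- \frac{8988985}{226}\right) = - \frac{55911486700}{113}$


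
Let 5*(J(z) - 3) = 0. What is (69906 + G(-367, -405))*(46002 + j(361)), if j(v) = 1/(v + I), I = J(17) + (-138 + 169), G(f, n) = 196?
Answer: 1273808790682/395 ≈ 3.2248e+9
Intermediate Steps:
J(z) = 3 (J(z) = 3 + (⅕)*0 = 3 + 0 = 3)
I = 34 (I = 3 + (-138 + 169) = 3 + 31 = 34)
j(v) = 1/(34 + v) (j(v) = 1/(v + 34) = 1/(34 + v))
(69906 + G(-367, -405))*(46002 + j(361)) = (69906 + 196)*(46002 + 1/(34 + 361)) = 70102*(46002 + 1/395) = 70102*(18170791/395) = 1273808790682/395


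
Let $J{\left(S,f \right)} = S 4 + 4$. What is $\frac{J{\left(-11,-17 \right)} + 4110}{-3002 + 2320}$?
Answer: $- \frac{185}{31} \approx -5.9677$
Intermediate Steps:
$J{\left(S,f \right)} = 4 + 4 S$ ($J{\left(S,f \right)} = 4 S + 4 = 4 + 4 S$)
$\frac{J{\left(-11,-17 \right)} + 4110}{-3002 + 2320} = \frac{\left(4 + 4 \left(-11\right)\right) + 4110}{-3002 + 2320} = \frac{\left(4 - 44\right) + 4110}{-682} = \left(-40 + 4110\right) \left(- \frac{1}{682}\right) = 4070 \left(- \frac{1}{682}\right) = - \frac{185}{31}$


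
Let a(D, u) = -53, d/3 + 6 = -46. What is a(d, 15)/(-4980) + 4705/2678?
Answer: 11786417/6668220 ≈ 1.7676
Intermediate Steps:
d = -156 (d = -18 + 3*(-46) = -18 - 138 = -156)
a(d, 15)/(-4980) + 4705/2678 = -53/(-4980) + 4705/2678 = -53*(-1/4980) + 4705*(1/2678) = 53/4980 + 4705/2678 = 11786417/6668220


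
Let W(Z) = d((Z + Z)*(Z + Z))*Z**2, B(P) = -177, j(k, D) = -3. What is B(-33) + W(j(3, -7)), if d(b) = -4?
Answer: -213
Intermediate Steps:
W(Z) = -4*Z**2
B(-33) + W(j(3, -7)) = -177 - 4*(-3)**2 = -177 - 4*9 = -177 - 36 = -213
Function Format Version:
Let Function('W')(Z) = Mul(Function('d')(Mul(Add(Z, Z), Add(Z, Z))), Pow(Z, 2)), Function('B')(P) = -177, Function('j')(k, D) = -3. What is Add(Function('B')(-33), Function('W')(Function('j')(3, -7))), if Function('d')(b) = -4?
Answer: -213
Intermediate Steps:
Function('W')(Z) = Mul(-4, Pow(Z, 2))
Add(Function('B')(-33), Function('W')(Function('j')(3, -7))) = Add(-177, Mul(-4, Pow(-3, 2))) = Add(-177, Mul(-4, 9)) = Add(-177, -36) = -213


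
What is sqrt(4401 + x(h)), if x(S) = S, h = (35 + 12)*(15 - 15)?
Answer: 3*sqrt(489) ≈ 66.340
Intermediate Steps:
h = 0 (h = 47*0 = 0)
sqrt(4401 + x(h)) = sqrt(4401 + 0) = sqrt(4401) = 3*sqrt(489)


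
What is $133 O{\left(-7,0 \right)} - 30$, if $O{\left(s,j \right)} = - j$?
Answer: $-30$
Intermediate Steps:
$133 O{\left(-7,0 \right)} - 30 = 133 \left(\left(-1\right) 0\right) - 30 = 133 \cdot 0 - 30 = 0 - 30 = -30$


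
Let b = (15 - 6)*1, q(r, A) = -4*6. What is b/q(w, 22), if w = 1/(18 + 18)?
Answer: -3/8 ≈ -0.37500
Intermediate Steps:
w = 1/36 ≈ 0.027778
q(r, A) = -24
b = 9 (b = 9*1 = 9)
b/q(w, 22) = 9/(-24) = 9*(-1/24) = -3/8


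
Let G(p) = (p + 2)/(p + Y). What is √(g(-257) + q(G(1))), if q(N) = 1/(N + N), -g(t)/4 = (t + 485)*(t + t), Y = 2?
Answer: √1875074/2 ≈ 684.67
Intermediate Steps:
G(p) = 1 (G(p) = (p + 2)/(p + 2) = (2 + p)/(2 + p) = 1)
g(t) = -8*t*(485 + t) (g(t) = -4*(t + 485)*(t + t) = -4*(485 + t)*2*t = -8*t*(485 + t))
q(N) = 1/(2*N)
√(g(-257) + q(G(1))) = √(-8*(-257)*(485 - 257) + (½)/1) = √(-8*(-257)*228 + (½)*1) = √(468768 + ½) = √(937537/2) = √1875074/2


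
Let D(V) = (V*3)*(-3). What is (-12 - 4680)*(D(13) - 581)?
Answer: 3275016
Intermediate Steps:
D(V) = -9*V (D(V) = (3*V)*(-3) = -9*V)
(-12 - 4680)*(D(13) - 581) = (-12 - 4680)*(-9*13 - 581) = -4692*(-117 - 581) = -4692*(-698) = 3275016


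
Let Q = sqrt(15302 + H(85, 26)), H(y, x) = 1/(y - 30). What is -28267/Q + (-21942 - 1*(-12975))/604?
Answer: -8967/604 - 28267*sqrt(46288605)/841611 ≈ -243.36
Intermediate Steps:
H(y, x) = 1/(-30 + y)
Q = sqrt(46288605)/55 (Q = sqrt(15302 + 1/(-30 + 85)) = sqrt(15302 + 1/55) = sqrt(841611/55) = sqrt(46288605)/55 ≈ 123.70)
-28267/Q + (-21942 - 1*(-12975))/604 = -28267*sqrt(46288605)/841611 + (-21942 - 1*(-12975))/604 = -28267*sqrt(46288605)/841611 + (-21942 + 12975)*(1/604) = -28267*sqrt(46288605)/841611 - 8967*1/604 = -28267*sqrt(46288605)/841611 - 8967/604 = -8967/604 - 28267*sqrt(46288605)/841611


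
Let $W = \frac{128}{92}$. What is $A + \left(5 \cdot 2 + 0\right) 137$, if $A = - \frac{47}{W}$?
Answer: $\frac{42759}{32} \approx 1336.2$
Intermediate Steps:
$W = \frac{32}{23}$ ($W = 128 \cdot \frac{1}{92} = \frac{32}{23} \approx 1.3913$)
$A = - \frac{1081}{32}$ ($A = - \frac{47}{\frac{32}{23}} = \left(-47\right) \frac{23}{32} = - \frac{1081}{32} \approx -33.781$)
$A + \left(5 \cdot 2 + 0\right) 137 = - \frac{1081}{32} + \left(5 \cdot 2 + 0\right) 137 = - \frac{1081}{32} + \left(10 + 0\right) 137 = - \frac{1081}{32} + 10 \cdot 137 = - \frac{1081}{32} + 1370 = \frac{42759}{32}$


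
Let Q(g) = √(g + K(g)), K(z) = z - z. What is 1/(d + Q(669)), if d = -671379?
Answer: -223793/150249920324 - √669/450749760972 ≈ -1.4895e-6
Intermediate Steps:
K(z) = 0
Q(g) = √g (Q(g) = √(g + 0) = √g)
1/(d + Q(669)) = 1/(-671379 + √669)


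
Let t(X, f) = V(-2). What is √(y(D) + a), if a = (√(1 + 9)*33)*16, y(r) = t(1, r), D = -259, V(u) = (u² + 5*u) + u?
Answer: 2*√(-2 + 132*√10) ≈ 40.764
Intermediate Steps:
V(u) = u² + 6*u
t(X, f) = -8 (t(X, f) = -2*(6 - 2) = -2*4 = -8)
y(r) = -8
a = 528*√10 (a = (√10*33)*16 = (33*√10)*16 = 528*√10 ≈ 1669.7)
√(y(D) + a) = √(-8 + 528*√10)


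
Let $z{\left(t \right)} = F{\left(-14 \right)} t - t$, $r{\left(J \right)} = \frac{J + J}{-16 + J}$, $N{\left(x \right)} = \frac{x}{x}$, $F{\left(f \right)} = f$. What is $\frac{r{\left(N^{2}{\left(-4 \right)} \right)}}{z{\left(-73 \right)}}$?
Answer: $- \frac{2}{16425} \approx -0.00012177$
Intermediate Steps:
$N{\left(x \right)} = 1$
$r{\left(J \right)} = \frac{2 J}{-16 + J}$
$z{\left(t \right)} = - 15 t$ ($z{\left(t \right)} = - 14 t - t = - 15 t$)
$\frac{r{\left(N^{2}{\left(-4 \right)} \right)}}{z{\left(-73 \right)}} = \frac{2 \cdot 1^{2} \frac{1}{-16 + 1^{2}}}{\left(-15\right) \left(-73\right)} = \frac{2 \cdot 1 \frac{1}{-16 + 1}}{1095} = 2 \cdot 1 \frac{1}{-15} \cdot \frac{1}{1095} = 2 \cdot 1 \left(- \frac{1}{15}\right) \frac{1}{1095} = \left(- \frac{2}{15}\right) \frac{1}{1095} = - \frac{2}{16425}$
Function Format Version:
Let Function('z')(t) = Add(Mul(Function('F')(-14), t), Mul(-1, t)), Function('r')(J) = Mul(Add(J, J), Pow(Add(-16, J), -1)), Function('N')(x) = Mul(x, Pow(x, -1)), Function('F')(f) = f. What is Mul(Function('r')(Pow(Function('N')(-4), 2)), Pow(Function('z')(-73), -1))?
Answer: Rational(-2, 16425) ≈ -0.00012177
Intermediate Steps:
Function('N')(x) = 1
Function('r')(J) = Mul(2, J, Pow(Add(-16, J), -1)) (Function('r')(J) = Mul(Mul(2, J), Pow(Add(-16, J), -1)) = Mul(2, J, Pow(Add(-16, J), -1)))
Function('z')(t) = Mul(-15, t) (Function('z')(t) = Add(Mul(-14, t), Mul(-1, t)) = Mul(-15, t))
Mul(Function('r')(Pow(Function('N')(-4), 2)), Pow(Function('z')(-73), -1)) = Mul(Mul(2, Pow(1, 2), Pow(Add(-16, Pow(1, 2)), -1)), Pow(Mul(-15, -73), -1)) = Mul(Mul(2, 1, Pow(Add(-16, 1), -1)), Pow(1095, -1)) = Mul(Mul(2, 1, Pow(-15, -1)), Rational(1, 1095)) = Mul(Mul(2, 1, Rational(-1, 15)), Rational(1, 1095)) = Mul(Rational(-2, 15), Rational(1, 1095)) = Rational(-2, 16425)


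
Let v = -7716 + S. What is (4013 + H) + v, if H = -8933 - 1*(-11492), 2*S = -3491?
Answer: -5779/2 ≈ -2889.5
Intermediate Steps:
S = -3491/2 (S = (1/2)*(-3491) = -3491/2 ≈ -1745.5)
H = 2559 (H = -8933 + 11492 = 2559)
v = -18923/2 (v = -7716 - 3491/2 = -18923/2 ≈ -9461.5)
(4013 + H) + v = (4013 + 2559) - 18923/2 = 6572 - 18923/2 = -5779/2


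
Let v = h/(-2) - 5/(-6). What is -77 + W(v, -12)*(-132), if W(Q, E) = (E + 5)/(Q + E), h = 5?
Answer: -5929/41 ≈ -144.61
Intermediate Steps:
v = -5/3 (v = 5/(-2) - 5/(-6) = 5*(-½) - 5*(-⅙) = -5/2 + ⅚ = -5/3 ≈ -1.6667)
W(Q, E) = (5 + E)/(E + Q)
-77 + W(v, -12)*(-132) = -77 + ((5 - 12)/(-12 - 5/3))*(-132) = -77 + (-7/(-41/3))*(-132) = -77 - 3/41*(-7)*(-132) = -77 + (21/41)*(-132) = -77 - 2772/41 = -5929/41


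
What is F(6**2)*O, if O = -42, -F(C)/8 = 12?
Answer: 4032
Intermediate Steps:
F(C) = -96 (F(C) = -8*12 = -96)
F(6**2)*O = -96*(-42) = 4032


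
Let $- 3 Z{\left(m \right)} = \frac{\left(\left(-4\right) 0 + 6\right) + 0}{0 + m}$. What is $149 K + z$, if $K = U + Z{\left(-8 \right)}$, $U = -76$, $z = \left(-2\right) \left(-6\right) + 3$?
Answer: $- \frac{45087}{4} \approx -11272.0$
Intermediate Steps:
$Z{\left(m \right)} = - \frac{2}{m}$ ($Z{\left(m \right)} = - \frac{\left(\left(\left(-4\right) 0 + 6\right) + 0\right) \frac{1}{0 + m}}{3} = - \frac{\left(\left(0 + 6\right) + 0\right) \frac{1}{m}}{3} = - \frac{\left(6 + 0\right) \frac{1}{m}}{3} = - \frac{6 \frac{1}{m}}{3} = - \frac{2}{m}$)
$z = 15$ ($z = 12 + 3 = 15$)
$K = - \frac{303}{4}$ ($K = -76 - \frac{2}{-8} = -76 - - \frac{1}{4} = -76 + \frac{1}{4} = - \frac{303}{4} \approx -75.75$)
$149 K + z = 149 \left(- \frac{303}{4}\right) + 15 = - \frac{45147}{4} + 15 = - \frac{45087}{4}$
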